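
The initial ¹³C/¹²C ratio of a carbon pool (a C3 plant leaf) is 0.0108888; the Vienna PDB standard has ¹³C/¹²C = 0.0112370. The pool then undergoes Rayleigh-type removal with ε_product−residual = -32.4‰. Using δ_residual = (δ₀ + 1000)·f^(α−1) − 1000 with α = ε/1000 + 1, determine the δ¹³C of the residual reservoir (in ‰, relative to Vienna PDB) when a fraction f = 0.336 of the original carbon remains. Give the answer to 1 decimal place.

3.9‰

δ₀ = (0.0108888/0.0112370 − 1)×1000 = (0.969013 − 1)×1000 = -30.987‰
α − 1 = ε/1000 = -0.0324
f^(α−1) = 0.336^(-0.0324) = 1.035969
δ_res = (-30.987 + 1000) × 1.035969 − 1000 = 1003.867 − 1000 = 3.87‰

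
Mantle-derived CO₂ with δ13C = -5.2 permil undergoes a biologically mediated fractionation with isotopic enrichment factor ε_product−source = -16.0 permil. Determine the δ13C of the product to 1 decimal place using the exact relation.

-21.1 permil

To first order, δ_product ≈ δ_source + ε = -21.2 permil.
Exactly, δ_product = (δ_source + 1000)·(ε/1000 + 1) − 1000.
δ_product = (-5.2 + 1000) × (-16.0/1000 + 1) − 1000
δ_product = -21.12 permil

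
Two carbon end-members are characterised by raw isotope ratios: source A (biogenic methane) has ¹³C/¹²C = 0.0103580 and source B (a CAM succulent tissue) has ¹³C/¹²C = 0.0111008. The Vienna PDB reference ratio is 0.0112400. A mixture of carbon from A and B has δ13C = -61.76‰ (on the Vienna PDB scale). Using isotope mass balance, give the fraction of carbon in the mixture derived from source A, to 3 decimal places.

δ_A = (0.0103580/0.0112400 − 1)×1000 = (0.921530 − 1)×1000 = -78.470‰
δ_B = (0.0111008/0.0112400 − 1)×1000 = (0.987616 − 1)×1000 = -12.384‰
f_A = (δ_mix − δ_B)/(δ_A − δ_B) = (-61.76 − (-12.384))/(-78.470 − (-12.384))
f_A = -49.376 / -66.085 = 0.7471

0.747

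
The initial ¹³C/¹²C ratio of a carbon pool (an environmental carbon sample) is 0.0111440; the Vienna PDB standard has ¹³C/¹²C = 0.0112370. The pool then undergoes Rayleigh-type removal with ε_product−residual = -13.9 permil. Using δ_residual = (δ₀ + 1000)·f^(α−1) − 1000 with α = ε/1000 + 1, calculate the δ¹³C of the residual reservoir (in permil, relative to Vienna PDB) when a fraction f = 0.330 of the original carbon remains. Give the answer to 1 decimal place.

δ₀ = (0.0111440/0.0112370 − 1)×1000 = (0.991724 − 1)×1000 = -8.276 permil
α − 1 = ε/1000 = -0.0139
f^(α−1) = 0.330^(-0.0139) = 1.015530
δ_res = (-8.276 + 1000) × 1.015530 − 1000 = 1007.125 − 1000 = 7.13 permil

7.1 permil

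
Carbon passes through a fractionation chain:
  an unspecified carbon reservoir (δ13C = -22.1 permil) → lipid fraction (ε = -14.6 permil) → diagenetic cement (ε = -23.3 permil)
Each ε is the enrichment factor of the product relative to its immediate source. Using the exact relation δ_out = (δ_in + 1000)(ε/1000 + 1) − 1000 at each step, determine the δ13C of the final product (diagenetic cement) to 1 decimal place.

-58.8 permil

step 1: δ = (-22.10 + 1000)·(-14.6/1000 + 1) − 1000 = -36.38 permil
step 2: δ = (-36.38 + 1000)·(-23.3/1000 + 1) − 1000 = -58.83 permil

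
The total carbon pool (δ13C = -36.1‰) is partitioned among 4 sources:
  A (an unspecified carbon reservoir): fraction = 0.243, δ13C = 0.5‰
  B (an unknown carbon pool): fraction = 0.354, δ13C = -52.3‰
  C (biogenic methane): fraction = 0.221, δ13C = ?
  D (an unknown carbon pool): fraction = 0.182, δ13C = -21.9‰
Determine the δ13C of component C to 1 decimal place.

Isotope mass balance: δ_bulk = Σ fᵢ·δᵢ.
-36.1 = 0.243×(0.5) + 0.354×(-52.3) + 0.221×δ_C + 0.182×(-21.9)
0.221·δ_C = -36.1 − (-22.378) = -13.722
δ_C = -13.722 / 0.221 = -62.09‰

-62.1‰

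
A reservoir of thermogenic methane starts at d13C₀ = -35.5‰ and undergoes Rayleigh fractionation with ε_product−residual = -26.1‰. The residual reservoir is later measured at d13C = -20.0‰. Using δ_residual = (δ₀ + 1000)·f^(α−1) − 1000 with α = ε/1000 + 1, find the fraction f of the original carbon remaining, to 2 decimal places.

0.54

α − 1 = ε/1000 = -0.0261
(δ_res + 1000)/(δ₀ + 1000) = (-20.0 + 1000)/(-35.5 + 1000) = 980.0/964.5 = 1.016071
f = 1.016071^(1/-0.0261) = exp(ln(1.016071)/-0.0261) = exp(0.01594/-0.0261)
f = exp(-0.6108) = 0.5429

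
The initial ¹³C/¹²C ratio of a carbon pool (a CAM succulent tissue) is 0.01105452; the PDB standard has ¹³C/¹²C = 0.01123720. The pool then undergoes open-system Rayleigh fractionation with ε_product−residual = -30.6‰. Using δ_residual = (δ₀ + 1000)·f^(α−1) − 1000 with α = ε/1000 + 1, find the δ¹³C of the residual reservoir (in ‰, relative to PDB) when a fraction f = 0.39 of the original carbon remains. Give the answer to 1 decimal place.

12.5‰

δ₀ = (0.01105452/0.01123720 − 1)×1000 = (0.983743 − 1)×1000 = -16.257‰
α − 1 = ε/1000 = -0.0306
f^(α−1) = 0.39^(-0.0306) = 1.029232
δ_res = (-16.257 + 1000) × 1.029232 − 1000 = 1012.500 − 1000 = 12.50‰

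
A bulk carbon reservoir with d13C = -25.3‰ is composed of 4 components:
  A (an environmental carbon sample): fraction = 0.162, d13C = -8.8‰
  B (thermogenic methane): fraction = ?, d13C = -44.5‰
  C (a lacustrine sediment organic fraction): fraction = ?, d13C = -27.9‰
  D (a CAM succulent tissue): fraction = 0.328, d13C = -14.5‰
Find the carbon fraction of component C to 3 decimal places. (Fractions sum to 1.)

Let f_C and f_B be the unknown fractions; fractions sum to 1 so f_C + f_B = 0.510.
Mass balance: Σ fᵢ·δᵢ = δ_bulk ⇒ f_C·(-27.9) + f_B·(-44.5) = -25.3 − (-6.182) = -19.118
Substitute f_B = 0.510 − f_C:
f_C·(-27.9 − -44.5) = -19.118 − 0.510×(-44.5) = 3.577
f_C = 3.577 / 16.6 = 0.2155

0.215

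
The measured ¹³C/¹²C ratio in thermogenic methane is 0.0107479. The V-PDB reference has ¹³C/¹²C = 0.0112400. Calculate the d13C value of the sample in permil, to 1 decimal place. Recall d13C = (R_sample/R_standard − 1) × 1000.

d13C = (R_sample / R_standard − 1) × 1000
R_sample / R_standard = 0.0107479 / 0.0112400 = 0.956219
d13C = (0.956219 − 1) × 1000 = -43.78 permil

-43.8 permil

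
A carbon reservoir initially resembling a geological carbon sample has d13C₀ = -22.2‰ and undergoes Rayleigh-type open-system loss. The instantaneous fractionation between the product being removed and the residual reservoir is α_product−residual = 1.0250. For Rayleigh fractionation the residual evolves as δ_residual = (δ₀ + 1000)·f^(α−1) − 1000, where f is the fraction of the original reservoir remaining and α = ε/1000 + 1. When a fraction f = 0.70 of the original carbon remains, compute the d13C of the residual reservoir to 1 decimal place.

-30.9‰

Rayleigh residual: δ_res = (δ₀ + 1000)·f^(α−1) − 1000
α − 1 = 0.02500
f^(α−1) = 0.70^(0.02500) = 0.991123
δ_res = (-22.2 + 1000) × 0.991123 − 1000 = 969.120 − 1000 = -30.88‰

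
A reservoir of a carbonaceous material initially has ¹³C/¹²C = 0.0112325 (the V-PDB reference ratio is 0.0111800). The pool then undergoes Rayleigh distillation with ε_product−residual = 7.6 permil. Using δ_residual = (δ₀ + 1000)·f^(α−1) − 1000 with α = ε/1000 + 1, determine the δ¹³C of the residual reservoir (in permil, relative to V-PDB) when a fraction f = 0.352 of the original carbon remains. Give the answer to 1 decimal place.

-3.2 permil

δ₀ = (0.0112325/0.0111800 − 1)×1000 = (1.004696 − 1)×1000 = 4.696 permil
α − 1 = ε/1000 = 0.0076
f^(α−1) = 0.352^(0.0076) = 0.992096
δ_res = (4.696 + 1000) × 0.992096 − 1000 = 996.755 − 1000 = -3.25 permil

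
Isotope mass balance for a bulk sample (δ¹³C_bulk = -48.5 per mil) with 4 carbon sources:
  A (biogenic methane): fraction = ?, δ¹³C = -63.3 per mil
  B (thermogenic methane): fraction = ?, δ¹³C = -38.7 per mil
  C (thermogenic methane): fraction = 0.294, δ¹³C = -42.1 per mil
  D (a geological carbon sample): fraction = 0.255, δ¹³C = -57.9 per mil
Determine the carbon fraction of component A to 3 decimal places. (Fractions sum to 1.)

0.159

Let f_A and f_B be the unknown fractions; fractions sum to 1 so f_A + f_B = 0.451.
Mass balance: Σ fᵢ·δᵢ = δ_bulk ⇒ f_A·(-63.3) + f_B·(-38.7) = -48.5 − (-27.142) = -21.358
Substitute f_B = 0.451 − f_A:
f_A·(-63.3 − -38.7) = -21.358 − 0.451×(-38.7) = -3.904
f_A = -3.904 / -24.6 = 0.1587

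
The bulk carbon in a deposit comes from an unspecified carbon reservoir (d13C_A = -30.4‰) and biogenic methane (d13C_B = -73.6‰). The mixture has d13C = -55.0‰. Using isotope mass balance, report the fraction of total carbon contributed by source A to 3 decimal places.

0.431

δ_mix = f_A·δ_A + (1 − f_A)·δ_B  ⇒  f_A = (δ_mix − δ_B)/(δ_A − δ_B)
f_A = (-55.0 − (-73.6)) / (-30.4 − (-73.6))
f_A = 18.6 / 43.2 = 0.4306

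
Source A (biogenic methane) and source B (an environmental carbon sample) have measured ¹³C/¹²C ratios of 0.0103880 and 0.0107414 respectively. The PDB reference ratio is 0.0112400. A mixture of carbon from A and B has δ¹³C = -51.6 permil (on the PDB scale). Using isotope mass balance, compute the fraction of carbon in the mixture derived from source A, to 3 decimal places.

0.230

δ_A = (0.0103880/0.0112400 − 1)×1000 = (0.924199 − 1)×1000 = -75.801 permil
δ_B = (0.0107414/0.0112400 − 1)×1000 = (0.955641 − 1)×1000 = -44.359 permil
f_A = (δ_mix − δ_B)/(δ_A − δ_B) = (-51.6 − (-44.359))/(-75.801 − (-44.359))
f_A = -7.241 / -31.441 = 0.2303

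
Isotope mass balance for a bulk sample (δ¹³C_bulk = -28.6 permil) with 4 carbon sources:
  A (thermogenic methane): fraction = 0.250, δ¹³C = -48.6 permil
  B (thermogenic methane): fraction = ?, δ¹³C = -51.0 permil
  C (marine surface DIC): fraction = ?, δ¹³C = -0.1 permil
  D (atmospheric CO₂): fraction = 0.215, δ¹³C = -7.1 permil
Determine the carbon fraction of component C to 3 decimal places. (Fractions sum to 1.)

0.243

Let f_C and f_B be the unknown fractions; fractions sum to 1 so f_C + f_B = 0.535.
Mass balance: Σ fᵢ·δᵢ = δ_bulk ⇒ f_C·(-0.1) + f_B·(-51.0) = -28.6 − (-13.677) = -14.924
Substitute f_B = 0.535 − f_C:
f_C·(-0.1 − -51.0) = -14.924 − 0.535×(-51.0) = 12.361
f_C = 12.361 / 50.9 = 0.2429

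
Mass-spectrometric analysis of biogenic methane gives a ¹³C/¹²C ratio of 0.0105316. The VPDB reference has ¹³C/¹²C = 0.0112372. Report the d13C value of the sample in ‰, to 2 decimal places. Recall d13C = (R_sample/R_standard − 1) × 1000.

-62.79‰

d13C = (R_sample / R_standard − 1) × 1000
R_sample / R_standard = 0.0105316 / 0.0112372 = 0.937209
d13C = (0.937209 − 1) × 1000 = -62.791‰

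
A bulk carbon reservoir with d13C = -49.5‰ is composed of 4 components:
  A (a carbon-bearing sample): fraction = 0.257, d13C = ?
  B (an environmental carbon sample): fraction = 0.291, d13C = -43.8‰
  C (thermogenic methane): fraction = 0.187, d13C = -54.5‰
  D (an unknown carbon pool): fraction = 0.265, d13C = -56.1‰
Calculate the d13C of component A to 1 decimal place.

Isotope mass balance: δ_bulk = Σ fᵢ·δᵢ.
-49.5 = 0.257×δ_A + 0.291×(-43.8) + 0.187×(-54.5) + 0.265×(-56.1)
0.257·δ_A = -49.5 − (-37.804) = -11.696
δ_A = -11.696 / 0.257 = -45.51‰

-45.5‰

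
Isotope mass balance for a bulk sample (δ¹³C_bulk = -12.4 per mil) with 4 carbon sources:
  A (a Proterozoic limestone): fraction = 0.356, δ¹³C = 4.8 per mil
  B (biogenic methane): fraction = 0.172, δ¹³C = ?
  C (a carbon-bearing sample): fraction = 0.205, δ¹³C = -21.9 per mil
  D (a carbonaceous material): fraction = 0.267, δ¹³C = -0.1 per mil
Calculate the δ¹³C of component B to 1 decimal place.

Isotope mass balance: δ_bulk = Σ fᵢ·δᵢ.
-12.4 = 0.356×(4.8) + 0.172×δ_B + 0.205×(-21.9) + 0.267×(-0.1)
0.172·δ_B = -12.4 − (-2.807) = -9.593
δ_B = -9.593 / 0.172 = -55.77 per mil

-55.8 per mil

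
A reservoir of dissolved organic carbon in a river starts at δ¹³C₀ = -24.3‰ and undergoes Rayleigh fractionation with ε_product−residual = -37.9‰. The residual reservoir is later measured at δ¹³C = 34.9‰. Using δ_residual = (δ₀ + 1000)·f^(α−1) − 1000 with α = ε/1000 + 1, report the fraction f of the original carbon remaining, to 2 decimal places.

0.21

α − 1 = ε/1000 = -0.0379
(δ_res + 1000)/(δ₀ + 1000) = (34.9 + 1000)/(-24.3 + 1000) = 1034.9/975.7 = 1.060674
f = 1.060674^(1/-0.0379) = exp(ln(1.060674)/-0.0379) = exp(0.05890/-0.0379)
f = exp(-1.5542) = 0.2114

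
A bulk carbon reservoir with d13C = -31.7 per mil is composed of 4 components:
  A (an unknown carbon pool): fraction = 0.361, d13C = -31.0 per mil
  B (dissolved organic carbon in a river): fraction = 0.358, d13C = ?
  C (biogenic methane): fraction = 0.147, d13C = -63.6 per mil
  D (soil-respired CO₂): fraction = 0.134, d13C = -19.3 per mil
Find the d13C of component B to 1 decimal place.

-23.9 per mil

Isotope mass balance: δ_bulk = Σ fᵢ·δᵢ.
-31.7 = 0.361×(-31.0) + 0.358×δ_B + 0.147×(-63.6) + 0.134×(-19.3)
0.358·δ_B = -31.7 − (-23.126) = -8.574
δ_B = -8.574 / 0.358 = -23.95 per mil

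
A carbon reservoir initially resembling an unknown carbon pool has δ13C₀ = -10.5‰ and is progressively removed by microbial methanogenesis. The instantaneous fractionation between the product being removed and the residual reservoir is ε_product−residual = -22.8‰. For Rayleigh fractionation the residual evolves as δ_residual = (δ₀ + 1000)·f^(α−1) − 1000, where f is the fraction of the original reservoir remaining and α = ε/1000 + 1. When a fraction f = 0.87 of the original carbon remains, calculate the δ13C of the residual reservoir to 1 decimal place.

Rayleigh residual: δ_res = (δ₀ + 1000)·f^(α−1) − 1000
α = ε/1000 + 1 = 0.97720, so α − 1 = -0.02280
f^(α−1) = 0.87^(-0.02280) = 1.003180
δ_res = (-10.5 + 1000) × 1.003180 − 1000 = 992.647 − 1000 = -7.35‰

-7.4‰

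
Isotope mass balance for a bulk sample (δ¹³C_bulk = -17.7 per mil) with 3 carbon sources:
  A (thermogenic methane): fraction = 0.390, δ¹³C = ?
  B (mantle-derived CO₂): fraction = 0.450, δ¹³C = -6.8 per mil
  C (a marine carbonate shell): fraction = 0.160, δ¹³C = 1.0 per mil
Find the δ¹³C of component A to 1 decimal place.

-37.9 per mil

Isotope mass balance: δ_bulk = Σ fᵢ·δᵢ.
-17.7 = 0.390×δ_A + 0.450×(-6.8) + 0.160×(1.0)
0.390·δ_A = -17.7 − (-2.900) = -14.800
δ_A = -14.800 / 0.390 = -37.95 per mil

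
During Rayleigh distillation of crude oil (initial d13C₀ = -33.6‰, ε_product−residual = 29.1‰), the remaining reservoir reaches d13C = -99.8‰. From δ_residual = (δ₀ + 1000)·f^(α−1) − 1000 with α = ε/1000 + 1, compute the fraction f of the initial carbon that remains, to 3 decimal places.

α − 1 = ε/1000 = 0.0291
(δ_res + 1000)/(δ₀ + 1000) = (-99.8 + 1000)/(-33.6 + 1000) = 900.2/966.4 = 0.931498
f = 0.931498^(1/0.0291) = exp(ln(0.931498)/0.0291) = exp(-0.07096/0.0291)
f = exp(-2.4385) = 0.0873

0.087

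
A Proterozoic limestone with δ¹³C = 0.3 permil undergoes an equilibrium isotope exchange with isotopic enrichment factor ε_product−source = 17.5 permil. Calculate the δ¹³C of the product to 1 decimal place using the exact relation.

17.8 permil

To first order, δ_product ≈ δ_source + ε = 17.8 permil.
Exactly, δ_product = (δ_source + 1000)·(ε/1000 + 1) − 1000.
δ_product = (0.3 + 1000) × (17.5/1000 + 1) − 1000
δ_product = 17.81 permil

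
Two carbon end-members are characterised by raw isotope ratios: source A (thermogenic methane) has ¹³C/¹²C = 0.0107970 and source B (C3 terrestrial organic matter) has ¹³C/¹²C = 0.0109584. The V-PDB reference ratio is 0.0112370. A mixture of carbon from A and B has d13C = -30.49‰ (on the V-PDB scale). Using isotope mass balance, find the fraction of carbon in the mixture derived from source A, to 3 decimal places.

0.397

δ_A = (0.0107970/0.0112370 − 1)×1000 = (0.960844 − 1)×1000 = -39.156‰
δ_B = (0.0109584/0.0112370 − 1)×1000 = (0.975207 − 1)×1000 = -24.793‰
f_A = (δ_mix − δ_B)/(δ_A − δ_B) = (-30.49 − (-24.793))/(-39.156 − (-24.793))
f_A = -5.697 / -14.363 = 0.3966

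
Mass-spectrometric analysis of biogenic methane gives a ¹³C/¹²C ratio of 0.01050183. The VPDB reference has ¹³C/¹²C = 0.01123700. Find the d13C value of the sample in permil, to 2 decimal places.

d13C = (R_sample / R_standard − 1) × 1000
R_sample / R_standard = 0.01050183 / 0.01123700 = 0.934576
d13C = (0.934576 − 1) × 1000 = -65.424 permil

-65.42 permil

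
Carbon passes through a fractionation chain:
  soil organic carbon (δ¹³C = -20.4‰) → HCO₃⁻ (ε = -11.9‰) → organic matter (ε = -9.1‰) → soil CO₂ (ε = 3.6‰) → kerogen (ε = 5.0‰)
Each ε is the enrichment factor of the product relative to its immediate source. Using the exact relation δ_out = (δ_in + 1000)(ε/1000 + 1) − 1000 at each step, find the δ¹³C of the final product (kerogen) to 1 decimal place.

-32.6‰

step 1: δ = (-20.40 + 1000)·(-11.9/1000 + 1) − 1000 = -32.06‰
step 2: δ = (-32.06 + 1000)·(-9.1/1000 + 1) − 1000 = -40.87‰
step 3: δ = (-40.87 + 1000)·(3.6/1000 + 1) − 1000 = -37.41‰
step 4: δ = (-37.41 + 1000)·(5.0/1000 + 1) − 1000 = -32.60‰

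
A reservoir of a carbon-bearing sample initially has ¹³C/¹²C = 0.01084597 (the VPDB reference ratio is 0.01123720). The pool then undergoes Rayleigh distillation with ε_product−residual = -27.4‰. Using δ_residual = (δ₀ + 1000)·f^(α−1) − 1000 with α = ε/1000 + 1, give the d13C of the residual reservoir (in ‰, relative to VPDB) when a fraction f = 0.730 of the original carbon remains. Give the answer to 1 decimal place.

-26.5‰

δ₀ = (0.01084597/0.01123720 − 1)×1000 = (0.965184 − 1)×1000 = -34.816‰
α − 1 = ε/1000 = -0.0274
f^(α−1) = 0.730^(-0.0274) = 1.008660
δ_res = (-34.816 + 1000) × 1.008660 − 1000 = 973.543 − 1000 = -26.46‰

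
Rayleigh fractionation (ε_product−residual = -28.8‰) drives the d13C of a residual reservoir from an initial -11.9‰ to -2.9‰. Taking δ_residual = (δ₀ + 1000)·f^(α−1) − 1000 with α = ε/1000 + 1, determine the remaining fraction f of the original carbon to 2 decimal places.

α − 1 = ε/1000 = -0.0288
(δ_res + 1000)/(δ₀ + 1000) = (-2.9 + 1000)/(-11.9 + 1000) = 997.1/988.1 = 1.009108
f = 1.009108^(1/-0.0288) = exp(ln(1.009108)/-0.0288) = exp(0.00907/-0.0288)
f = exp(-0.3148) = 0.7299

0.73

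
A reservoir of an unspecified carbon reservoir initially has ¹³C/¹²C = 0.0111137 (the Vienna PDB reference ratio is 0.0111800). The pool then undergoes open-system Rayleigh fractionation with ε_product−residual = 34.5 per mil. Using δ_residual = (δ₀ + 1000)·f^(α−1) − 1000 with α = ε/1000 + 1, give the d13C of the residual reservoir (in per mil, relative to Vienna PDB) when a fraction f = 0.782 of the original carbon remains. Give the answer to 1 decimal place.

δ₀ = (0.0111137/0.0111800 − 1)×1000 = (0.994070 − 1)×1000 = -5.930 per mil
α − 1 = ε/1000 = 0.0345
f^(α−1) = 0.782^(0.0345) = 0.991552
δ_res = (-5.930 + 1000) × 0.991552 − 1000 = 985.672 − 1000 = -14.33 per mil

-14.3 per mil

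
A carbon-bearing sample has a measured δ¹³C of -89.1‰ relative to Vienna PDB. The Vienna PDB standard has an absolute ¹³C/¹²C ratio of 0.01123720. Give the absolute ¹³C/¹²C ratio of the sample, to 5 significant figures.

R_sample = R_standard × (δ¹³C/1000 + 1)
R_sample = 0.01123720 × (-89.1/1000 + 1) = 0.01123720 × 0.910900
R_sample = 0.0102360

0.010236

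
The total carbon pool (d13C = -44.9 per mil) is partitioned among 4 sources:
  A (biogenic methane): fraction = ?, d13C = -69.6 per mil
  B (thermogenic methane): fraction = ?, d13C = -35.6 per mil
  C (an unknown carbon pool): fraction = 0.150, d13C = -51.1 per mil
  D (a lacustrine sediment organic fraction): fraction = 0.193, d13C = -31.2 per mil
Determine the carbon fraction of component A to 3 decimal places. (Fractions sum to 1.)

0.230

Let f_A and f_B be the unknown fractions; fractions sum to 1 so f_A + f_B = 0.657.
Mass balance: Σ fᵢ·δᵢ = δ_bulk ⇒ f_A·(-69.6) + f_B·(-35.6) = -44.9 − (-13.687) = -31.213
Substitute f_B = 0.657 − f_A:
f_A·(-69.6 − -35.6) = -31.213 − 0.657×(-35.6) = -7.824
f_A = -7.824 / -34.0 = 0.2301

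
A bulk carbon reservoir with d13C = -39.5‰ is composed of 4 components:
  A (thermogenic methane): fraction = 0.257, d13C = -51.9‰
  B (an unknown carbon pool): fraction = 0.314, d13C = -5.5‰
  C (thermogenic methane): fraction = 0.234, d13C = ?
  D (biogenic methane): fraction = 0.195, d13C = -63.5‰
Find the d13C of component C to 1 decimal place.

-51.5‰

Isotope mass balance: δ_bulk = Σ fᵢ·δᵢ.
-39.5 = 0.257×(-51.9) + 0.314×(-5.5) + 0.234×δ_C + 0.195×(-63.5)
0.234·δ_C = -39.5 − (-27.448) = -12.052
δ_C = -12.052 / 0.234 = -51.51‰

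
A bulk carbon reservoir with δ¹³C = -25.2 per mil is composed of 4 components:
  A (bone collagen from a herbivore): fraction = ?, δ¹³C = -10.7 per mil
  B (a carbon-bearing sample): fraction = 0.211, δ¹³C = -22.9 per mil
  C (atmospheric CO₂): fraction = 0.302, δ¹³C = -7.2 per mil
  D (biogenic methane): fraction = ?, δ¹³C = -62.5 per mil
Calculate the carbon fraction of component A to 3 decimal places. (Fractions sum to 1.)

Let f_A and f_D be the unknown fractions; fractions sum to 1 so f_A + f_D = 0.487.
Mass balance: Σ fᵢ·δᵢ = δ_bulk ⇒ f_A·(-10.7) + f_D·(-62.5) = -25.2 − (-7.006) = -18.194
Substitute f_D = 0.487 − f_A:
f_A·(-10.7 − -62.5) = -18.194 − 0.487×(-62.5) = 12.244
f_A = 12.244 / 51.8 = 0.2364

0.236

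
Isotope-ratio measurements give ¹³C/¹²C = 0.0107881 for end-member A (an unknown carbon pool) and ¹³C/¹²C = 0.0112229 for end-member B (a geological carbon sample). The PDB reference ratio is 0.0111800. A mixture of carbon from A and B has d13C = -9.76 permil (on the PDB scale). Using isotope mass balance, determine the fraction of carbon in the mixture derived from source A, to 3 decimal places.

0.350

δ_A = (0.0107881/0.0111800 − 1)×1000 = (0.964946 − 1)×1000 = -35.054 permil
δ_B = (0.0112229/0.0111800 − 1)×1000 = (1.003837 − 1)×1000 = 3.837 permil
f_A = (δ_mix − δ_B)/(δ_A − δ_B) = (-9.76 − (3.837))/(-35.054 − (3.837))
f_A = -13.597 / -38.891 = 0.3496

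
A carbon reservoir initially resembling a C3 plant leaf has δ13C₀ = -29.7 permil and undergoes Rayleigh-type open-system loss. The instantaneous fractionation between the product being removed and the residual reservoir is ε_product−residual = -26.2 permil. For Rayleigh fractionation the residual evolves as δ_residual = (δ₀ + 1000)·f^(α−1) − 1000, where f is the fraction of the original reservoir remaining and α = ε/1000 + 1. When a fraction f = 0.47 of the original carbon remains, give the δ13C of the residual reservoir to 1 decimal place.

-10.3 permil

Rayleigh residual: δ_res = (δ₀ + 1000)·f^(α−1) − 1000
α = ε/1000 + 1 = 0.97380, so α − 1 = -0.02620
f^(α−1) = 0.47^(-0.02620) = 1.019979
δ_res = (-29.7 + 1000) × 1.019979 − 1000 = 989.685 − 1000 = -10.31 permil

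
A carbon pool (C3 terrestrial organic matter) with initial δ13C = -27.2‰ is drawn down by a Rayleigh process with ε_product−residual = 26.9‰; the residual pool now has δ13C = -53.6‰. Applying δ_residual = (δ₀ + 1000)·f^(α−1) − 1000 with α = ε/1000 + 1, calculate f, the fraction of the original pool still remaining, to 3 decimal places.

α − 1 = ε/1000 = 0.0269
(δ_res + 1000)/(δ₀ + 1000) = (-53.6 + 1000)/(-27.2 + 1000) = 946.4/972.8 = 0.972862
f = 0.972862^(1/0.0269) = exp(ln(0.972862)/0.0269) = exp(-0.02751/0.0269)
f = exp(-1.0228) = 0.3596

0.360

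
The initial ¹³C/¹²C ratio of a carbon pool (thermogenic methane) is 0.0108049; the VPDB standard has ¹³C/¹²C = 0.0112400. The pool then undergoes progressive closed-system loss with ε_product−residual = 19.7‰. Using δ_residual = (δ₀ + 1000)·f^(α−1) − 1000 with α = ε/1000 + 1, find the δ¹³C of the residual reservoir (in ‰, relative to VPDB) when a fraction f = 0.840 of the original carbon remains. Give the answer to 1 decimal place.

-42.0‰

δ₀ = (0.0108049/0.0112400 − 1)×1000 = (0.961290 − 1)×1000 = -38.710‰
α − 1 = ε/1000 = 0.0197
f^(α−1) = 0.840^(0.0197) = 0.996571
δ_res = (-38.710 + 1000) × 0.996571 − 1000 = 957.994 − 1000 = -42.01‰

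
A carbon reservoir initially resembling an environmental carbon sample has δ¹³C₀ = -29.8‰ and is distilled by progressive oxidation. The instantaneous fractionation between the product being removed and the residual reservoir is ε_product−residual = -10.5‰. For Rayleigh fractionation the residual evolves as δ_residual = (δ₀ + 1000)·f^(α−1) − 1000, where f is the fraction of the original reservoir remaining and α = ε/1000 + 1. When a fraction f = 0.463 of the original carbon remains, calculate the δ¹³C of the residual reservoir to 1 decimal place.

Rayleigh residual: δ_res = (δ₀ + 1000)·f^(α−1) − 1000
α = ε/1000 + 1 = 0.98950, so α − 1 = -0.01050
f^(α−1) = 0.463^(-0.01050) = 1.008118
δ_res = (-29.8 + 1000) × 1.008118 − 1000 = 978.076 − 1000 = -21.92‰

-21.9‰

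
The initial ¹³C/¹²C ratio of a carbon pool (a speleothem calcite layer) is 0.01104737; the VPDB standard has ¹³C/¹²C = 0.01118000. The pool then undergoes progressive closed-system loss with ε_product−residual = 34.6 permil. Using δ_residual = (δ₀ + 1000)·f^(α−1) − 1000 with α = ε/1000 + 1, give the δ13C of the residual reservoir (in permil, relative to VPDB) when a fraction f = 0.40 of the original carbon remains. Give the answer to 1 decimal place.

-42.7 permil

δ₀ = (0.01104737/0.01118000 − 1)×1000 = (0.988137 − 1)×1000 = -11.863 permil
α − 1 = ε/1000 = 0.0346
f^(α−1) = 0.40^(0.0346) = 0.968794
δ_res = (-11.863 + 1000) × 0.968794 − 1000 = 957.301 − 1000 = -42.70 permil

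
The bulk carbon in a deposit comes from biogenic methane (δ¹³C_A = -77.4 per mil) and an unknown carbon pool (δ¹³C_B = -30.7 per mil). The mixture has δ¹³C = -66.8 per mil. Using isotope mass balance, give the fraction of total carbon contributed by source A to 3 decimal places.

0.773

δ_mix = f_A·δ_A + (1 − f_A)·δ_B  ⇒  f_A = (δ_mix − δ_B)/(δ_A − δ_B)
f_A = (-66.8 − (-30.7)) / (-77.4 − (-30.7))
f_A = -36.1 / -46.7 = 0.7730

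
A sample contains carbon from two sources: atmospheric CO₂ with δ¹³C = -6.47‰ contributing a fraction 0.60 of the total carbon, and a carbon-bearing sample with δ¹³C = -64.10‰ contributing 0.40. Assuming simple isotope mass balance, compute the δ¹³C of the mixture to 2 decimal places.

-29.52‰

δ_mix = f_A·δ_A + f_B·δ_B
δ_mix = 0.60 × (-6.47) + 0.40 × (-64.10)
δ_mix = -3.882 + -25.640 = -29.522‰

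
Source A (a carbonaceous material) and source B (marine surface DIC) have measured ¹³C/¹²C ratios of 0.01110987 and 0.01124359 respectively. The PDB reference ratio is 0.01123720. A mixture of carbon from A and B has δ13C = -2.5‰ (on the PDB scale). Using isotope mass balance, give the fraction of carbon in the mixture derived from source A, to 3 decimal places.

δ_A = (0.01110987/0.01123720 − 1)×1000 = (0.988669 − 1)×1000 = -11.331‰
δ_B = (0.01124359/0.01123720 − 1)×1000 = (1.000569 − 1)×1000 = 0.569‰
f_A = (δ_mix − δ_B)/(δ_A − δ_B) = (-2.5 − (0.569))/(-11.331 − (0.569))
f_A = -3.069 / -11.900 = 0.2579

0.258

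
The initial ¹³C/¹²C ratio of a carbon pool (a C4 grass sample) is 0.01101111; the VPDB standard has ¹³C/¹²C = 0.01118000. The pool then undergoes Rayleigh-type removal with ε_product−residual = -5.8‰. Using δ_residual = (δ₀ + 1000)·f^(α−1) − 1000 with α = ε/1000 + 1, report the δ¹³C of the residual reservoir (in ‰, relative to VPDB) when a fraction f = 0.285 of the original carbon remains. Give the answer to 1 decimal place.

-7.9‰

δ₀ = (0.01101111/0.01118000 − 1)×1000 = (0.984894 − 1)×1000 = -15.106‰
α − 1 = ε/1000 = -0.0058
f^(α−1) = 0.285^(-0.0058) = 1.007307
δ_res = (-15.106 + 1000) × 1.007307 − 1000 = 992.090 − 1000 = -7.91‰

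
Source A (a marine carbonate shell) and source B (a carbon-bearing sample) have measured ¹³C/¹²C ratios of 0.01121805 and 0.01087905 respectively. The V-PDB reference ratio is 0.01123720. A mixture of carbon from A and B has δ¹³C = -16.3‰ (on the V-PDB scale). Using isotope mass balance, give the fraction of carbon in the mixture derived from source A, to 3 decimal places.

0.516

δ_A = (0.01121805/0.01123720 − 1)×1000 = (0.998296 − 1)×1000 = -1.704‰
δ_B = (0.01087905/0.01123720 − 1)×1000 = (0.968128 − 1)×1000 = -31.872‰
f_A = (δ_mix − δ_B)/(δ_A − δ_B) = (-16.3 − (-31.872))/(-1.704 − (-31.872))
f_A = 15.572 / 30.168 = 0.5162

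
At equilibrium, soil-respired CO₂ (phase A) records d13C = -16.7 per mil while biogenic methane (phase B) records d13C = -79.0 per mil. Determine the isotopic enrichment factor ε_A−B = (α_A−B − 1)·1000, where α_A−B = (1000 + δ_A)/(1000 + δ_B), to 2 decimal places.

α_A−B = (1000 + -16.7) / (1000 + -79.0) = 983.3 / 921.0 = 1.067644
ε_A−B = (1.067644 − 1) × 1000 = 67.644 per mil
(The approximation ε ≈ δ_A − δ_B would give 62.3 per mil.)

67.64 per mil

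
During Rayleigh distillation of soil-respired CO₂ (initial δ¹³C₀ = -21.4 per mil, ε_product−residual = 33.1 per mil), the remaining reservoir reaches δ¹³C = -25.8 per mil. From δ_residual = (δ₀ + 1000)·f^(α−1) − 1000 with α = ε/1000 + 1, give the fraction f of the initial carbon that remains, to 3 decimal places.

0.873

α − 1 = ε/1000 = 0.0331
(δ_res + 1000)/(δ₀ + 1000) = (-25.8 + 1000)/(-21.4 + 1000) = 974.2/978.6 = 0.995504
f = 0.995504^(1/0.0331) = exp(ln(0.995504)/0.0331) = exp(-0.00451/0.0331)
f = exp(-0.1361) = 0.8727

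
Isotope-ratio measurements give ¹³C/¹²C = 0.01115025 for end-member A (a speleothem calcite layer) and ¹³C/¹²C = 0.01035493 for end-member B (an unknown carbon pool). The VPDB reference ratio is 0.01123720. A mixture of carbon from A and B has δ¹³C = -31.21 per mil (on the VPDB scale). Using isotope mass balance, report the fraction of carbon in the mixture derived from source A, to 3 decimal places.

0.668

δ_A = (0.01115025/0.01123720 − 1)×1000 = (0.992262 − 1)×1000 = -7.738 per mil
δ_B = (0.01035493/0.01123720 − 1)×1000 = (0.921487 − 1)×1000 = -78.513 per mil
f_A = (δ_mix − δ_B)/(δ_A − δ_B) = (-31.21 − (-78.513))/(-7.738 − (-78.513))
f_A = 47.303 / 70.776 = 0.6684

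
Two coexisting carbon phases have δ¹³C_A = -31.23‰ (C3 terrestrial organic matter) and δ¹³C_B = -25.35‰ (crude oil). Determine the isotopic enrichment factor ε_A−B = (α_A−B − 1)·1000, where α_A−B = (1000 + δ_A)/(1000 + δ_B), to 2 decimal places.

α_A−B = (1000 + -31.23) / (1000 + -25.35) = 968.77 / 974.65 = 0.993967
ε_A−B = (0.993967 − 1) × 1000 = -6.033‰
(The approximation ε ≈ δ_A − δ_B would give -5.88‰.)

-6.03‰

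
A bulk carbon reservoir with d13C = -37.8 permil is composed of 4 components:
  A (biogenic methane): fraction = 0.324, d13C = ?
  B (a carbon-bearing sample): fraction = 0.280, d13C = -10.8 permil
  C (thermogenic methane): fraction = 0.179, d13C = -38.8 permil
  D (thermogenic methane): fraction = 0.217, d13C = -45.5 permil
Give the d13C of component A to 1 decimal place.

Isotope mass balance: δ_bulk = Σ fᵢ·δᵢ.
-37.8 = 0.324×δ_A + 0.280×(-10.8) + 0.179×(-38.8) + 0.217×(-45.5)
0.324·δ_A = -37.8 − (-19.843) = -17.957
δ_A = -17.957 / 0.324 = -55.42 permil

-55.4 permil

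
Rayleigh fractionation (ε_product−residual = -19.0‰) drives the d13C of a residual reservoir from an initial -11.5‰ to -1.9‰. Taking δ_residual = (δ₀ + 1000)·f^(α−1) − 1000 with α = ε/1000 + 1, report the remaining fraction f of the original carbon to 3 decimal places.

α − 1 = ε/1000 = -0.0190
(δ_res + 1000)/(δ₀ + 1000) = (-1.9 + 1000)/(-11.5 + 1000) = 998.1/988.5 = 1.009712
f = 1.009712^(1/-0.0190) = exp(ln(1.009712)/-0.0190) = exp(0.00966/-0.0190)
f = exp(-0.5087) = 0.6013

0.601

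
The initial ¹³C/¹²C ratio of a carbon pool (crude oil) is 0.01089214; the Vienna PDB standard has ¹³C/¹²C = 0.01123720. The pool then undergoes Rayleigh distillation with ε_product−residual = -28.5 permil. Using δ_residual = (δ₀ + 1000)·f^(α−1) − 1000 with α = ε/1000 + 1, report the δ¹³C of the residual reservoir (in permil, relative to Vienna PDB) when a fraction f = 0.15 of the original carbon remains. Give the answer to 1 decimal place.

23.1 permil

δ₀ = (0.01089214/0.01123720 − 1)×1000 = (0.969293 − 1)×1000 = -30.707 permil
α − 1 = ε/1000 = -0.0285
f^(α−1) = 0.15^(-0.0285) = 1.055556
δ_res = (-30.707 + 1000) × 1.055556 − 1000 = 1023.143 − 1000 = 23.14 permil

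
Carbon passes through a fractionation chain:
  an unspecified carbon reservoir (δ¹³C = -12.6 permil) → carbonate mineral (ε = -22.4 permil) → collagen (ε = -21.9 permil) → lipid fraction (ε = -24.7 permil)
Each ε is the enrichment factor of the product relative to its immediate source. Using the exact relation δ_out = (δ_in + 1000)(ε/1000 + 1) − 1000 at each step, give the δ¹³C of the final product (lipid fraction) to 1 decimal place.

-79.2 permil

step 1: δ = (-12.60 + 1000)·(-22.4/1000 + 1) − 1000 = -34.72 permil
step 2: δ = (-34.72 + 1000)·(-21.9/1000 + 1) − 1000 = -55.86 permil
step 3: δ = (-55.86 + 1000)·(-24.7/1000 + 1) − 1000 = -79.18 permil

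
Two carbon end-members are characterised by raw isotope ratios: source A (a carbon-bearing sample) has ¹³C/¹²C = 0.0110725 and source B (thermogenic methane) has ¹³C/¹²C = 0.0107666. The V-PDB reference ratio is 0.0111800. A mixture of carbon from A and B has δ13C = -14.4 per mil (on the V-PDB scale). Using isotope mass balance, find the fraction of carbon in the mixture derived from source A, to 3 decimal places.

δ_A = (0.0110725/0.0111800 − 1)×1000 = (0.990385 − 1)×1000 = -9.615 per mil
δ_B = (0.0107666/0.0111800 − 1)×1000 = (0.963023 − 1)×1000 = -36.977 per mil
f_A = (δ_mix − δ_B)/(δ_A − δ_B) = (-14.4 − (-36.977))/(-9.615 − (-36.977))
f_A = 22.577 / 27.361 = 0.8251

0.825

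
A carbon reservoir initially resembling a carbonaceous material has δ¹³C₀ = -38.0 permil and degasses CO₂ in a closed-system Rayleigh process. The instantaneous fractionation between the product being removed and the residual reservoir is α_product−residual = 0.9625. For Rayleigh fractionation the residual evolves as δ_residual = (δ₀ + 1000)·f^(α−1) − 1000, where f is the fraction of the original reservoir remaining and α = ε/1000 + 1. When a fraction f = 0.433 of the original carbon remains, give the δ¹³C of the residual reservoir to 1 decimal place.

Rayleigh residual: δ_res = (δ₀ + 1000)·f^(α−1) − 1000
α − 1 = -0.03750
f^(α−1) = 0.433^(-0.03750) = 1.031886
δ_res = (-38.0 + 1000) × 1.031886 − 1000 = 992.674 − 1000 = -7.33 permil

-7.3 permil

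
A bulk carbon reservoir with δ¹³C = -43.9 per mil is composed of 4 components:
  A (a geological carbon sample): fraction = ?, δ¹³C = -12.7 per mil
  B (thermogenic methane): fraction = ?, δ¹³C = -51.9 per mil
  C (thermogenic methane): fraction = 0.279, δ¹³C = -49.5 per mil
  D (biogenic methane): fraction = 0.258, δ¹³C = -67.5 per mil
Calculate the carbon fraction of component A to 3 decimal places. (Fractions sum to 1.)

0.290

Let f_A and f_B be the unknown fractions; fractions sum to 1 so f_A + f_B = 0.463.
Mass balance: Σ fᵢ·δᵢ = δ_bulk ⇒ f_A·(-12.7) + f_B·(-51.9) = -43.9 − (-31.226) = -12.674
Substitute f_B = 0.463 − f_A:
f_A·(-12.7 − -51.9) = -12.674 − 0.463×(-51.9) = 11.355
f_A = 11.355 / 39.2 = 0.2897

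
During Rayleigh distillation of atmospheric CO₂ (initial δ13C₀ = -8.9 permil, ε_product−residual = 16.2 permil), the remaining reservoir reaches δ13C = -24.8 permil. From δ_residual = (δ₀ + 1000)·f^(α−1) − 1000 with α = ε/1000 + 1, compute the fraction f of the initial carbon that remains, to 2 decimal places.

α − 1 = ε/1000 = 0.0162
(δ_res + 1000)/(δ₀ + 1000) = (-24.8 + 1000)/(-8.9 + 1000) = 975.2/991.1 = 0.983957
f = 0.983957^(1/0.0162) = exp(ln(0.983957)/0.0162) = exp(-0.01617/0.0162)
f = exp(-0.9983) = 0.3685

0.37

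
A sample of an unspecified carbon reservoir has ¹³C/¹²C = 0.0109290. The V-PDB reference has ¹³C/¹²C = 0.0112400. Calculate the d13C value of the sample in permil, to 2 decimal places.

-27.67 permil

d13C = (R_sample / R_standard − 1) × 1000
R_sample / R_standard = 0.0109290 / 0.0112400 = 0.972331
d13C = (0.972331 − 1) × 1000 = -27.669 permil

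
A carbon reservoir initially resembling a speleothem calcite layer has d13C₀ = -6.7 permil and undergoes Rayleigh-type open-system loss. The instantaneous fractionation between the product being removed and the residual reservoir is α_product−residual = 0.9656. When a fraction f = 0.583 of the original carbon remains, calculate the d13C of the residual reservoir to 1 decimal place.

Rayleigh residual: δ_res = (δ₀ + 1000)·f^(α−1) − 1000
α − 1 = -0.03440
f^(α−1) = 0.583^(-0.03440) = 1.018734
δ_res = (-6.7 + 1000) × 1.018734 − 1000 = 1011.909 − 1000 = 11.91 permil

11.9 permil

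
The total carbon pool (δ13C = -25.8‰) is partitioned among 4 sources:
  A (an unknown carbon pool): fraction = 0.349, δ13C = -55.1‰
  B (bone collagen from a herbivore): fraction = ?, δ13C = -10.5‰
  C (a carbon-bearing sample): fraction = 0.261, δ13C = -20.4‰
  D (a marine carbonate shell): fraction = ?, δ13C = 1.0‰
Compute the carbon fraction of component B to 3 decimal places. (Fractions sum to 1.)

Let f_B and f_D be the unknown fractions; fractions sum to 1 so f_B + f_D = 0.390.
Mass balance: Σ fᵢ·δᵢ = δ_bulk ⇒ f_B·(-10.5) + f_D·(1.0) = -25.8 − (-24.554) = -1.246
Substitute f_D = 0.390 − f_B:
f_B·(-10.5 − 1.0) = -1.246 − 0.390×(1.0) = -1.636
f_B = -1.636 / -11.5 = 0.1422

0.142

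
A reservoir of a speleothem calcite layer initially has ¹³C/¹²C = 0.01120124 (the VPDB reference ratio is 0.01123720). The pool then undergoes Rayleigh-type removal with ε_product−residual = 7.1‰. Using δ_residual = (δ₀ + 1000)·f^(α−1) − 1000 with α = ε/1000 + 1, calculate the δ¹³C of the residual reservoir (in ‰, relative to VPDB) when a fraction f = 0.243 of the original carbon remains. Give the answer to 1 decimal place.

-13.2‰

δ₀ = (0.01120124/0.01123720 − 1)×1000 = (0.996800 − 1)×1000 = -3.200‰
α − 1 = ε/1000 = 0.0071
f^(α−1) = 0.243^(0.0071) = 0.990006
δ_res = (-3.200 + 1000) × 0.990006 − 1000 = 986.838 − 1000 = -13.16‰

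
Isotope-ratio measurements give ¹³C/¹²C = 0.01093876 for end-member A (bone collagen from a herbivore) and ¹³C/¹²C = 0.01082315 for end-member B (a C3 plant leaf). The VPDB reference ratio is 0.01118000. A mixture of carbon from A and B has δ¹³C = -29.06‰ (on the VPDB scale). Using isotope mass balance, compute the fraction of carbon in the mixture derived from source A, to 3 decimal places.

0.276

δ_A = (0.01093876/0.01118000 − 1)×1000 = (0.978422 − 1)×1000 = -21.578‰
δ_B = (0.01082315/0.01118000 − 1)×1000 = (0.968081 − 1)×1000 = -31.919‰
f_A = (δ_mix − δ_B)/(δ_A − δ_B) = (-29.06 − (-31.919))/(-21.578 − (-31.919))
f_A = 2.859 / 10.341 = 0.2764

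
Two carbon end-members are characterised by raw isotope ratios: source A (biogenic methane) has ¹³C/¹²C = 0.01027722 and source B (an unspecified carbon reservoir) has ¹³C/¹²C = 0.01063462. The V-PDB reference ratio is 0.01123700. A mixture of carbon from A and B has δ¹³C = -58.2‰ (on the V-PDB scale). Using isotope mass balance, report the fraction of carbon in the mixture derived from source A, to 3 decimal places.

δ_A = (0.01027722/0.01123700 − 1)×1000 = (0.914588 − 1)×1000 = -85.412‰
δ_B = (0.01063462/0.01123700 − 1)×1000 = (0.946393 − 1)×1000 = -53.607‰
f_A = (δ_mix − δ_B)/(δ_A − δ_B) = (-58.2 − (-53.607))/(-85.412 − (-53.607))
f_A = -4.593 / -31.806 = 0.1444

0.144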